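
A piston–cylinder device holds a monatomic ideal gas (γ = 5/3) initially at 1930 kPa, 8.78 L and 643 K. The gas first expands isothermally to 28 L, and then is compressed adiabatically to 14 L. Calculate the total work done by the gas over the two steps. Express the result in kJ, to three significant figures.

W_total ≈ 4.72 kJ

Step 1 (isothermal): W = P₁V₁ ln(V₂/V₁) = (16945) ln(28/8.78) = 19652 J.
After step 1: P = 605.2 kPa, V = 28 L, T = 643 K.
Step 2 (adiabatic): W = (P₁V₁ − P₂V₂)/(γ−1) = (16945 − 26899)/0.667 = -14931 J.
W_total = 19652 − 14931 = 4721 J.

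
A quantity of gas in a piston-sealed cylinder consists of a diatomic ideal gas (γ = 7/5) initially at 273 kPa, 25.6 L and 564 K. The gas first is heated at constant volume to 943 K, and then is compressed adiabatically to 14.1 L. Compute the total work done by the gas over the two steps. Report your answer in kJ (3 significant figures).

Step 1 (isochoric): W = 0 (constant volume).
After step 1: P = 456.5 kPa (V unchanged).
Step 2 (adiabatic): W = (P₁V₁ − P₂V₂)/(γ−1) = (11685 − 14833)/0.4 = -7871 J.
W_total = 0 − 7871 = -7871 J.

W_total ≈ -7.87 kJ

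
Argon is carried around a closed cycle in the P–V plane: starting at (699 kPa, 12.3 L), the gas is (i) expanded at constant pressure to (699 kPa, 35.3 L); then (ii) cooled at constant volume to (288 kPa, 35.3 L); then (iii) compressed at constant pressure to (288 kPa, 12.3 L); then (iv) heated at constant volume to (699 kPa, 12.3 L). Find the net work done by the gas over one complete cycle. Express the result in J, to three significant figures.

W_net ≈ 9450 J

Constant-volume legs do no work.
W(i) = (699)(35.3 − 12.3) = 16077 J; W(iii) = (288)(12.3 − 35.3) = -6624 J.
W_net = 16077 − 6624 = 9453 J (the clockwise enclosed area).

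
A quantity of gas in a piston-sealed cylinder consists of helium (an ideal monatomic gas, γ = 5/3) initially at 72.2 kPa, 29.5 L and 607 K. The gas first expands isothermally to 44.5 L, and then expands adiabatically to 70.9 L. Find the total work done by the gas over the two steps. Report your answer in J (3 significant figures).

Step 1 (isothermal): W = P₁V₁ ln(V₂/V₁) = (2130) ln(44.5/29.5) = 875.6 J.
After step 1: P = 47.86 kPa, V = 44.5 L, T = 607 K.
Step 2 (adiabatic): W = (P₁V₁ − P₂V₂)/(γ−1) = (2130 − 1561)/0.667 = 852.8 J.
W_total = 875.6 + 852.8 = 1728 J.

W_total ≈ 1730 J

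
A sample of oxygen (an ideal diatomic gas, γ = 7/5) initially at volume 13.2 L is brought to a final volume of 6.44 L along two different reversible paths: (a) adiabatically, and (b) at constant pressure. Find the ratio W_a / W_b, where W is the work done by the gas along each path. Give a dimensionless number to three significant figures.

Path (a) adiabatic: W = P₁V₁(1 − (V₁/V₂)^(γ−1))/(γ−1) → W_a/(P₁V₁) = -0.8313.
Path (b) isobaric: W = P₁(V₂ − V₁) → W_b/(P₁V₁) = -0.5121.
W_a / W_b = -0.8313 / -0.5121 = 1.623.

W_a / W_b ≈ 1.62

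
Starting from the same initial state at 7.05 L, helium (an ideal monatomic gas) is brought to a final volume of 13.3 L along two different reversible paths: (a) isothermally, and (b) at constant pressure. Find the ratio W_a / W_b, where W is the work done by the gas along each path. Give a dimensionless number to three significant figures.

Path (a) isothermal: W = P₁V₁ ln(V₂/V₁) → W_a/(P₁V₁) = 0.6347.
Path (b) isobaric: W = P₁(V₂ − V₁) → W_b/(P₁V₁) = 0.8865.
W_a / W_b = 0.6347 / 0.8865 = 0.716.

W_a / W_b ≈ 0.716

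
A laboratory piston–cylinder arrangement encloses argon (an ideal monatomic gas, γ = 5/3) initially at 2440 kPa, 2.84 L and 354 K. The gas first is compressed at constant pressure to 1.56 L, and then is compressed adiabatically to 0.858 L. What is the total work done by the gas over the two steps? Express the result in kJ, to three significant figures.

W_total ≈ -5.92 kJ

Step 1 (isobaric): W = PΔV = (2440 kPa)(1.56 − 2.84 L) = -3123 J.
After step 1: P = 2440 kPa, V = 1.56 L, T = 194.5 K.
Step 2 (adiabatic): W = (P₁V₁ − P₂V₂)/(γ−1) = (3806 − 5670)/0.667 = -2796 J.
W_total = -3123 − 2796 = -5919 J.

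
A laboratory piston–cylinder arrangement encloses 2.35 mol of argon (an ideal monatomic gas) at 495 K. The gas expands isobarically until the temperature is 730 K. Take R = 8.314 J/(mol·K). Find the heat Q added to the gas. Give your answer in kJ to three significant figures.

Q ≈ 11.5 kJ

Isobaric: W = nRΔT = (2.35)(8.314)(235) = 4591 J.
ΔU = nCᵥΔT with Cᵥ = 3R/2: ΔU = (2.35)(12.47)(235) = 6887 J.
Q = ΔU + W = 6887 + 4591 = 11479 J.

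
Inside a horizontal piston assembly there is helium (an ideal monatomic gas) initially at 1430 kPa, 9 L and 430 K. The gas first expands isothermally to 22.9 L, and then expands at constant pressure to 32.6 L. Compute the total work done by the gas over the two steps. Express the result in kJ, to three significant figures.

W_total ≈ 17.5 kJ

Step 1 (isothermal): W = P₁V₁ ln(V₂/V₁) = (12870) ln(22.9/9) = 12019 J.
After step 1: P = 562 kPa, V = 22.9 L, T = 430 K.
Step 2 (isobaric): W = PΔV = (562 kPa)(32.6 − 22.9 L) = 5451 J.
W_total = 12019 + 5451 = 17471 J.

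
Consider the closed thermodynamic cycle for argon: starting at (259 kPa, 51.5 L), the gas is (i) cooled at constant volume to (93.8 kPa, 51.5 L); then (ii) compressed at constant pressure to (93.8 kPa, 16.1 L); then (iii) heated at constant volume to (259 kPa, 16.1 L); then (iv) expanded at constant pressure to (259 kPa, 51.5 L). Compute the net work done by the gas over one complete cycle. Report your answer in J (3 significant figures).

W_net ≈ 5850 J

Constant-volume legs do no work.
W(ii) = (93.8)(16.1 − 51.5) = -3321 J; W(iv) = (259)(51.5 − 16.1) = 9169 J.
W_net = -3321 + 9169 = 5848 J (the clockwise enclosed area).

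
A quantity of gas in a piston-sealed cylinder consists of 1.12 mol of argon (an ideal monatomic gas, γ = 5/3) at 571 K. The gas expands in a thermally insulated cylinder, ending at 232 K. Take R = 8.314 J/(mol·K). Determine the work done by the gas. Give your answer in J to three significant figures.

Adiabatic ⇒ Q = 0, so W_by = −ΔU = nCᵥ(T₁ − T₂).
Cᵥ = 3R/2 = 12.47 J/(mol·K).
W = (1.12)(12.47)(571 − 232) = 4735 J.

W ≈ 4730 J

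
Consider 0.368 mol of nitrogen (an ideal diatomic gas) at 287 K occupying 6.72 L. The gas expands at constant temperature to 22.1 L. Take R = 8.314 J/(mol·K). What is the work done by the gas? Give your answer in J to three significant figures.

W ≈ 1050 J

Isothermal: W = nRT ln(V₂/V₁).
W = (0.368)(8.314)(287) × ln(22.1/6.72)
  = 878.1 × 1.19
W_by_gas = 1045 J.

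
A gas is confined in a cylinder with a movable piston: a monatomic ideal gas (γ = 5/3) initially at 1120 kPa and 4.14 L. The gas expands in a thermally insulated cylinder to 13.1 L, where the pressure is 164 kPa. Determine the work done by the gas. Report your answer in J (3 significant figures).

W ≈ 3730 J

Adiabatic: W = (P₁V₁ − P₂V₂)/(γ − 1) with γ = 5/3.
P₁V₁ = 4637 J, P₂V₂ = 2148 J.
W = (4637 − 2148) / 0.6667 = 3733 J.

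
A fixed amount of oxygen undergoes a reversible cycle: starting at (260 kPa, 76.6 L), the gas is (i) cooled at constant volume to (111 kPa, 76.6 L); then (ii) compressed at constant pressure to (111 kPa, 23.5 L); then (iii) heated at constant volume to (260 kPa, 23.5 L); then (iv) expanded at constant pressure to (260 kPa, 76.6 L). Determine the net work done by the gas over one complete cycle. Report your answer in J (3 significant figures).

W_net ≈ 7910 J

Constant-volume legs do no work.
W(ii) = (111)(23.5 − 76.6) = -5894 J; W(iv) = (260)(76.6 − 23.5) = 13806 J.
W_net = -5894 + 13806 = 7912 J (the clockwise enclosed area).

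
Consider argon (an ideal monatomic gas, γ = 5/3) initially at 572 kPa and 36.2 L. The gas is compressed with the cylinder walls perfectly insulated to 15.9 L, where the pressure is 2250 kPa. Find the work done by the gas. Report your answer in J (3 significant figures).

Adiabatic: W = (P₁V₁ − P₂V₂)/(γ − 1) with γ = 5/3.
P₁V₁ = 20706 J, P₂V₂ = 35775 J.
W = (20706 − 35775) / 0.6667 = -22603 J.

W ≈ -22600 J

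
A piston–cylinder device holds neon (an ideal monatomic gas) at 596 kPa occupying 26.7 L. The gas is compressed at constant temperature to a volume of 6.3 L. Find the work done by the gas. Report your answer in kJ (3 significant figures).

Isothermal: W = nRT ln(V₂/V₁) = P₁V₁ ln(V₂/V₁).
P₁V₁ = (596 kPa)(26.7 L) = 15913 J.
W = 15913 × ln(6.3/26.7) = 15913 × -1.444
W_by_gas = -22980 J.

W ≈ -23.0 kJ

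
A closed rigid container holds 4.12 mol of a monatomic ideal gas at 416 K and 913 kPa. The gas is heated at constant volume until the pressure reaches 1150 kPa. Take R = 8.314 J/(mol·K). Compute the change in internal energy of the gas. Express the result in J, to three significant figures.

ΔU ≈ 5550 J

Constant volume ⇒ W = 0, so Q = ΔU = nCᵥΔT with Cᵥ = 3R/2 = 12.47 J/(mol·K).
At constant V, T₂/T₁ = P₂/P₁ ⇒ ΔT = T₁(P₂/P₁ − 1) = 416·(1150/913 − 1) = 108 K.
ΔU = (4.12)(12.47)(108) = 5548 J.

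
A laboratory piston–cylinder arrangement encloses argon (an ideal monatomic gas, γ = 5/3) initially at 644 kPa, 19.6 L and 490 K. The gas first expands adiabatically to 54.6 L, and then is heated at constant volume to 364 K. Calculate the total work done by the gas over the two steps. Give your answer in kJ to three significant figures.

W_total ≈ 9.37 kJ

Step 1 (adiabatic): W = (P₁V₁ − P₂V₂)/(γ−1) = (12622 − 6376)/0.667 = 9370 J.
Step 2 (isochoric): W = 0 (constant volume).
W_total = 9370 + 0 = 9370 J.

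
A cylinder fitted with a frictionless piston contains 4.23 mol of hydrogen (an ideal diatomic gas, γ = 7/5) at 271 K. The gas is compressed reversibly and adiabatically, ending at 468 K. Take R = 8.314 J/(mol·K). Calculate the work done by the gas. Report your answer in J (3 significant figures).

W ≈ -17300 J

Adiabatic ⇒ Q = 0, so W_by = −ΔU = nCᵥ(T₁ − T₂).
Cᵥ = 5R/2 = 20.79 J/(mol·K).
W = (4.23)(20.79)(271 − 468) = -17320 J.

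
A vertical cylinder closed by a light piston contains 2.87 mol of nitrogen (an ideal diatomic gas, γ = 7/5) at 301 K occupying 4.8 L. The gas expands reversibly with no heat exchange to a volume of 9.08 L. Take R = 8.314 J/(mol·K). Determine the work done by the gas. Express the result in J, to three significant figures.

Adiabatic: TV^(γ−1) = const with γ = 7/5.
T₂ = T₁ (V₁/V₂)^(γ−1) = 301 × (4.8/9.08)^0.4 = 301 × 0.7749 = 233.3 K.
W_by = nCᵥ(T₁ − T₂) = (2.87)(20.79)(301 − 233.3) = 4041 J.

W ≈ 4040 J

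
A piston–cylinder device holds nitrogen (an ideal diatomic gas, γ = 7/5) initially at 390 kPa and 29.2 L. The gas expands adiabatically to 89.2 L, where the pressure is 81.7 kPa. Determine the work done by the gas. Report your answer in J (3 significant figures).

Adiabatic: W = (P₁V₁ − P₂V₂)/(γ − 1) with γ = 7/5.
P₁V₁ = 11388 J, P₂V₂ = 7288 J.
W = (11388 − 7288) / 0.4 = 10251 J.

W ≈ 10300 J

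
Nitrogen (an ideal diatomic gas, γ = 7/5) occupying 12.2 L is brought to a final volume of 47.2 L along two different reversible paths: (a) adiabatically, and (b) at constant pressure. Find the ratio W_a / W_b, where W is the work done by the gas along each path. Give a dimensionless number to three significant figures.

W_a / W_b ≈ 0.364

Path (a) adiabatic: W = P₁V₁(1 − (V₁/V₂)^(γ−1))/(γ−1) → W_a/(P₁V₁) = 1.045.
Path (b) isobaric: W = P₁(V₂ − V₁) → W_b/(P₁V₁) = 2.869.
W_a / W_b = 1.045 / 2.869 = 0.3642.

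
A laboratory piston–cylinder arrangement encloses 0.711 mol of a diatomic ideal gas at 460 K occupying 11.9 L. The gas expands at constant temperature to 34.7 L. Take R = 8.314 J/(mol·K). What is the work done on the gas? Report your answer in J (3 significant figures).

W ≈ -2910 J

Isothermal: W = nRT ln(V₂/V₁).
W = (0.711)(8.314)(460) × ln(34.7/11.9)
  = 2719 × 1.07
W_by_gas = 2910 J; work on gas = −W_by = -2910 J.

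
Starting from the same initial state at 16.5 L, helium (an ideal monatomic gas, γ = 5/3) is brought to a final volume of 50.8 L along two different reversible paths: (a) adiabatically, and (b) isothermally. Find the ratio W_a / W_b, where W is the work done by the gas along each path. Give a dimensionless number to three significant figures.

Path (a) adiabatic: W = P₁V₁(1 − (V₁/V₂)^(γ−1))/(γ−1) → W_a/(P₁V₁) = 0.7912.
Path (b) isothermal: W = P₁V₁ ln(V₂/V₁) → W_b/(P₁V₁) = 1.125.
W_a / W_b = 0.7912 / 1.125 = 0.7036.

W_a / W_b ≈ 0.704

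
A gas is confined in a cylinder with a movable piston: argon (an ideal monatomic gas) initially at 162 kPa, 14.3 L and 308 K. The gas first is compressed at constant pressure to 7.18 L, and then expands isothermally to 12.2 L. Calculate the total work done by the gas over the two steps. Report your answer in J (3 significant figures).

Step 1 (isobaric): W = PΔV = (162 kPa)(7.18 − 14.3 L) = -1153 J.
After step 1: P = 162 kPa, V = 7.18 L, T = 154.6 K.
Step 2 (isothermal): W = P₁V₁ ln(V₂/V₁) = (1163) ln(12.2/7.18) = 616.6 J.
W_total = -1153 + 616.6 = -536.8 J.

W_total ≈ -537 J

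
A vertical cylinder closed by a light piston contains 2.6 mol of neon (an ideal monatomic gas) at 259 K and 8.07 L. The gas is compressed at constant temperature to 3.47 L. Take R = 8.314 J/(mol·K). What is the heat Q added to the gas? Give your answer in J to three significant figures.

Isothermal ⇒ ΔU = 0, so Q = W = nRT ln(V₂/V₁).
Q = (2.6)(8.314)(259) ln(3.47/8.07) = 5599 × -0.844 = -4725 J.

Q ≈ -4730 J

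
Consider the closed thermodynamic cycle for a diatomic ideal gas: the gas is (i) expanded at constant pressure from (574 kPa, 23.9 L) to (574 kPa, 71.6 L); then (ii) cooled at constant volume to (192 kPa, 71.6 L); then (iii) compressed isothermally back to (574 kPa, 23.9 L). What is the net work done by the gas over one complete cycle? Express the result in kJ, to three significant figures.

Leg (i): W = PΔV = (574)(71.6 − 23.9) = 27380 J.
Leg (ii): W = 0.
Leg (iii): W = PᵢVᵢ ln(V_f/Vᵢ) = (13747) ln(23.9/71.6) = -15084 J.
W_net = 27380 − 15084 = 12296 J.

W_net ≈ 12.3 kJ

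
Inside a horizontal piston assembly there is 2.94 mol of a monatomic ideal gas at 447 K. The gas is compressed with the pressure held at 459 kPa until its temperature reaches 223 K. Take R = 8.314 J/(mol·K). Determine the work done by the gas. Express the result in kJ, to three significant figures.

Isobaric: W = P ΔV = nR ΔT.
W = (2.94)(8.314)(223 − 447) = -5475 J.

W ≈ -5.48 kJ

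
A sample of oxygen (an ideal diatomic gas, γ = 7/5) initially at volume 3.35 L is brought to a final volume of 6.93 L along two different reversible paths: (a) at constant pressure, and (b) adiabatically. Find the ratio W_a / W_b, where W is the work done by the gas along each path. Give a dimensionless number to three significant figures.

Path (a) isobaric: W = P₁(V₂ − V₁) → W_a/(P₁V₁) = 1.069.
Path (b) adiabatic: W = P₁V₁(1 − (V₁/V₂)^(γ−1))/(γ−1) → W_b/(P₁V₁) = 0.6308.
W_a / W_b = 1.069 / 0.6308 = 1.694.

W_a / W_b ≈ 1.69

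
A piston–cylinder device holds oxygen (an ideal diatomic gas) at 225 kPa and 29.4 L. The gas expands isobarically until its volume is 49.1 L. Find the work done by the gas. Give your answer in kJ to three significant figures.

W ≈ 4.43 kJ

Isobaric: W = P ΔV.
W = (225 kPa)(49.1 − 29.4 L) = (225)(19.7) = 4433 J.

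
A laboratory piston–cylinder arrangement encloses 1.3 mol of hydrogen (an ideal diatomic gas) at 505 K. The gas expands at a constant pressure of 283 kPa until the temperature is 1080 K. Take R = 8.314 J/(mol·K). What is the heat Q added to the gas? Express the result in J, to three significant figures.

Isobaric: W = nRΔT = (1.3)(8.314)(575) = 6215 J.
ΔU = nCᵥΔT with Cᵥ = 5R/2: ΔU = (1.3)(20.79)(575) = 15537 J.
Q = ΔU + W = 15537 + 6215 = 21752 J.

Q ≈ 21800 J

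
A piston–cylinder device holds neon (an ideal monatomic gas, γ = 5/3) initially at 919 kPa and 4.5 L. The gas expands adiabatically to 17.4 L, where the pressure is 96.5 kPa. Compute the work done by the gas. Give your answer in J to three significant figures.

Adiabatic: W = (P₁V₁ − P₂V₂)/(γ − 1) with γ = 5/3.
P₁V₁ = 4136 J, P₂V₂ = 1679 J.
W = (4136 − 1679) / 0.6667 = 3685 J.

W ≈ 3680 J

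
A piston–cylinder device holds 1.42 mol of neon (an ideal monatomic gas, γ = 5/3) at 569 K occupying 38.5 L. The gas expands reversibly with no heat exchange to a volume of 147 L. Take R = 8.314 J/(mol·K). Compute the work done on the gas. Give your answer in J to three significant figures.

Adiabatic: TV^(γ−1) = const with γ = 5/3.
T₂ = T₁ (V₁/V₂)^(γ−1) = 569 × (38.5/147)^0.667 = 569 × 0.4094 = 232.9 K.
W_by = nCᵥ(T₁ − T₂) = (1.42)(12.47)(569 − 232.9) = 5952 J.
Work on gas = −W_by = -5952 J.

W ≈ -5950 J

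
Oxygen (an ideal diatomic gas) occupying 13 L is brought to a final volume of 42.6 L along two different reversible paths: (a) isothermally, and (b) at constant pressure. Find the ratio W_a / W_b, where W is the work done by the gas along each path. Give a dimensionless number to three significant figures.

W_a / W_b ≈ 0.521

Path (a) isothermal: W = P₁V₁ ln(V₂/V₁) → W_a/(P₁V₁) = 1.187.
Path (b) isobaric: W = P₁(V₂ − V₁) → W_b/(P₁V₁) = 2.277.
W_a / W_b = 1.187 / 2.277 = 0.5213.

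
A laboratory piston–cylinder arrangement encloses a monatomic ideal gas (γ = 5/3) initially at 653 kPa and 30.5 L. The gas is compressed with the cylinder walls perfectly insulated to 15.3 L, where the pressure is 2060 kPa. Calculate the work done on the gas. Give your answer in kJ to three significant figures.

W ≈ 17.4 kJ

Adiabatic: W = (P₁V₁ − P₂V₂)/(γ − 1) with γ = 5/3.
P₁V₁ = 19916 J, P₂V₂ = 31518 J.
W = (19916 − 31518) / 0.6667 = -17402 J.
Work on gas = −W_by = 17402 J.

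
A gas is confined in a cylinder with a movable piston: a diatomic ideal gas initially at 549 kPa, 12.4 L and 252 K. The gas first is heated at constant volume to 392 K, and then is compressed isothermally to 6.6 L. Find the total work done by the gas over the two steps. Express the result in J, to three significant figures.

W_total ≈ -6680 J

Step 1 (isochoric): W = 0 (constant volume).
After step 1: P = 854 kPa (V unchanged).
Step 2 (isothermal): W = P₁V₁ ln(V₂/V₁) = (10590) ln(6.6/12.4) = -6678 J.
W_total = 0 − 6678 = -6678 J.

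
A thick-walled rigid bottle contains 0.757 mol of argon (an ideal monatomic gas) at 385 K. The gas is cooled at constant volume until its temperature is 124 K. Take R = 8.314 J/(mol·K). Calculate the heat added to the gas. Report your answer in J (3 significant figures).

Q ≈ -2460 J

Constant volume ⇒ W = 0, so Q = ΔU = nCᵥΔT with Cᵥ = 3R/2 = 12.47 J/(mol·K).
ΔU = (0.757)(12.47)(124 − 385) = -2464 J.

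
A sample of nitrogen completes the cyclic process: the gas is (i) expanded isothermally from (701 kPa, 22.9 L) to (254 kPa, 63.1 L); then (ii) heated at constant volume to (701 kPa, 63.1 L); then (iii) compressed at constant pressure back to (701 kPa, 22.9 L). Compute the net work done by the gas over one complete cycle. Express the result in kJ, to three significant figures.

Leg (i): W = PᵢVᵢ ln(V_f/Vᵢ) = (16053) ln(63.1/22.9) = 16271 J.
Leg (ii): W = 0.
Leg (iii): W = PΔV = (701)(22.9 − 63.1) = -28180 J.
W_net = 16271 − 28180 = -11909 J.

W_net ≈ -11.9 kJ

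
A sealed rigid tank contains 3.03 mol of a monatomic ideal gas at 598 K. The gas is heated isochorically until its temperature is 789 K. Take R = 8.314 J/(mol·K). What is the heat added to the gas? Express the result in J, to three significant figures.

Q ≈ 7220 J

Constant volume ⇒ W = 0, so Q = ΔU = nCᵥΔT with Cᵥ = 3R/2 = 12.47 J/(mol·K).
ΔU = (3.03)(12.47)(789 − 598) = 7217 J.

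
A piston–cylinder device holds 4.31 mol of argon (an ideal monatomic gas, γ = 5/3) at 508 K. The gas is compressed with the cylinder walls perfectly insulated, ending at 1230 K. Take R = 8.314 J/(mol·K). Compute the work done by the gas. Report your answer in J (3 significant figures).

Adiabatic ⇒ Q = 0, so W_by = −ΔU = nCᵥ(T₁ − T₂).
Cᵥ = 3R/2 = 12.47 J/(mol·K).
W = (4.31)(12.47)(508 − 1230) = -38808 J.

W ≈ -38800 J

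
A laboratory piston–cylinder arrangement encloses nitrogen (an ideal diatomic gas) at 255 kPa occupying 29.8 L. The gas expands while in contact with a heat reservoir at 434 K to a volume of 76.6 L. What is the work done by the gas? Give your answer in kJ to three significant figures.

Isothermal: W = nRT ln(V₂/V₁) = P₁V₁ ln(V₂/V₁).
P₁V₁ = (255 kPa)(29.8 L) = 7599 J.
W = 7599 × ln(76.6/29.8) = 7599 × 0.9441
W_by_gas = 7174 J.

W ≈ 7.17 kJ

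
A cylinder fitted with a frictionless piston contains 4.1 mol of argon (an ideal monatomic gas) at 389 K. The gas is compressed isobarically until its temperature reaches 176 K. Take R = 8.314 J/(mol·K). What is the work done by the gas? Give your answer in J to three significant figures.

Isobaric: W = P ΔV = nR ΔT.
W = (4.1)(8.314)(176 − 389) = -7261 J.

W ≈ -7260 J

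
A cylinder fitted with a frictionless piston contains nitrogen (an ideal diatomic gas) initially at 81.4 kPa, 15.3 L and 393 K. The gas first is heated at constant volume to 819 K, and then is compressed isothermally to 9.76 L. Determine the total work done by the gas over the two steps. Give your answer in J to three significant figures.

Step 1 (isochoric): W = 0 (constant volume).
After step 1: P = 169.6 kPa (V unchanged).
Step 2 (isothermal): W = P₁V₁ ln(V₂/V₁) = (2595) ln(9.76/15.3) = -1167 J.
W_total = 0 − 1167 = -1167 J.

W_total ≈ -1170 J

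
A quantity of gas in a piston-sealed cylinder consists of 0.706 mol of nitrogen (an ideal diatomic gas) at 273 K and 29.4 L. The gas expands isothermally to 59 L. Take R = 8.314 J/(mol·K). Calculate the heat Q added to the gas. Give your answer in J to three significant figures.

Isothermal ⇒ ΔU = 0, so Q = W = nRT ln(V₂/V₁).
Q = (0.706)(8.314)(273) ln(59/29.4) = 1602 × 0.6965 = 1116 J.

Q ≈ 1120 J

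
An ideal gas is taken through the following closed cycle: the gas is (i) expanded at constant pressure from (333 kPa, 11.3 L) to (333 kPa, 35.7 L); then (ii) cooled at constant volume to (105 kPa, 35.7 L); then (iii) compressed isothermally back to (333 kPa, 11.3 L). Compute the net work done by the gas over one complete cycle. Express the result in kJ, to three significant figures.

W_net ≈ 3.81 kJ

Leg (i): W = PΔV = (333)(35.7 − 11.3) = 8125 J.
Leg (ii): W = 0.
Leg (iii): W = PᵢVᵢ ln(V_f/Vᵢ) = (3749) ln(11.3/35.7) = -4312 J.
W_net = 8125 − 4312 = 3813 J.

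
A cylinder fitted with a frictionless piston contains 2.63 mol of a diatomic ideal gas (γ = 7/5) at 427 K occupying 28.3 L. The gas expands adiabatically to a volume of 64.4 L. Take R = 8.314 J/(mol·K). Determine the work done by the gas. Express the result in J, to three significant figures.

W ≈ 6540 J

Adiabatic: TV^(γ−1) = const with γ = 7/5.
T₂ = T₁ (V₁/V₂)^(γ−1) = 427 × (28.3/64.4)^0.4 = 427 × 0.7197 = 307.3 K.
W_by = nCᵥ(T₁ − T₂) = (2.63)(20.79)(427 − 307.3) = 6542 J.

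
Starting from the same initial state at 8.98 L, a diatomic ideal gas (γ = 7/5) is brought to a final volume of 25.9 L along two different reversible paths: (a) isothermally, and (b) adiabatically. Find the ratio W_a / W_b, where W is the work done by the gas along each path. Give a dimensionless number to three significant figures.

Path (a) isothermal: W = P₁V₁ ln(V₂/V₁) → W_a/(P₁V₁) = 1.059.
Path (b) adiabatic: W = P₁V₁(1 − (V₁/V₂)^(γ−1))/(γ−1) → W_b/(P₁V₁) = 0.8634.
W_a / W_b = 1.059 / 0.8634 = 1.227.

W_a / W_b ≈ 1.23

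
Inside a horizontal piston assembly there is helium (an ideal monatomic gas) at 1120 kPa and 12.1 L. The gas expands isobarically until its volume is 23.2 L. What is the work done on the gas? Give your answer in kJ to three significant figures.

Isobaric: W = P ΔV.
W = (1120 kPa)(23.2 − 12.1 L) = (1120)(11.1) = 12432 J.
Work on gas = −W_by = -12432 J.

W ≈ -12.4 kJ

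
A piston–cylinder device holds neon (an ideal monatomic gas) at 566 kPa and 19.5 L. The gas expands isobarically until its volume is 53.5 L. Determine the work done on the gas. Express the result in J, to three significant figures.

W ≈ -19200 J

Isobaric: W = P ΔV.
W = (566 kPa)(53.5 − 19.5 L) = (566)(34) = 19244 J.
Work on gas = −W_by = -19244 J.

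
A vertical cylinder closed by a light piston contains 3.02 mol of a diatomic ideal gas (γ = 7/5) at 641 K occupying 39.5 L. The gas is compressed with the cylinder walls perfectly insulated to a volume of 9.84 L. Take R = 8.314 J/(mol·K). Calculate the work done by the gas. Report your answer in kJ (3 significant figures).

Adiabatic: TV^(γ−1) = const with γ = 7/5.
T₂ = T₁ (V₁/V₂)^(γ−1) = 641 × (39.5/9.84)^0.4 = 641 × 1.744 = 1118 K.
W_by = nCᵥ(T₁ − T₂) = (3.02)(20.79)(641 − 1118) = -29919 J.

W ≈ -29.9 kJ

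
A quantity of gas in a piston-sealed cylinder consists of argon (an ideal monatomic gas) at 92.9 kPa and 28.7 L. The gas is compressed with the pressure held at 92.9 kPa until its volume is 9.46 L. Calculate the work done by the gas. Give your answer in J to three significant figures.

Isobaric: W = P ΔV.
W = (92.9 kPa)(9.46 − 28.7 L) = (92.9)(-19.24) = -1787 J.

W ≈ -1790 J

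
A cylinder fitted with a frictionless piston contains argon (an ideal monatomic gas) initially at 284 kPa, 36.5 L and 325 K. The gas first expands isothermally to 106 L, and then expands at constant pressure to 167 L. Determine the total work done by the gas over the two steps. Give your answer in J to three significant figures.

W_total ≈ 17000 J

Step 1 (isothermal): W = P₁V₁ ln(V₂/V₁) = (10366) ln(106/36.5) = 11051 J.
After step 1: P = 97.79 kPa, V = 106 L, T = 325 K.
Step 2 (isobaric): W = PΔV = (97.79 kPa)(167 − 106 L) = 5965 J.
W_total = 11051 + 5965 = 17017 J.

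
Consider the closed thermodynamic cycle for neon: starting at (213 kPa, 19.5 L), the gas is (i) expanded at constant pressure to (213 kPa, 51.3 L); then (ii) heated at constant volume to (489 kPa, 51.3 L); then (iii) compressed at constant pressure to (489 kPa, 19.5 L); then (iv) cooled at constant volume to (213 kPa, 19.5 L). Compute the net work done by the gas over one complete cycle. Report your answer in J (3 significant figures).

Constant-volume legs do no work.
W(i) = (213)(51.3 − 19.5) = 6773 J; W(iii) = (489)(19.5 − 51.3) = -15550 J.
W_net = 6773 − 15550 = -8777 J (the counter-clockwise enclosed area).

W_net ≈ -8780 J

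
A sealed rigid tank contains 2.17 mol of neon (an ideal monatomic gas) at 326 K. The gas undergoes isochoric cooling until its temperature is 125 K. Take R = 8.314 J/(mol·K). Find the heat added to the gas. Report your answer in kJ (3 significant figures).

Q ≈ -5.44 kJ

Constant volume ⇒ W = 0, so Q = ΔU = nCᵥΔT with Cᵥ = 3R/2 = 12.47 J/(mol·K).
ΔU = (2.17)(12.47)(125 − 326) = -5439 J.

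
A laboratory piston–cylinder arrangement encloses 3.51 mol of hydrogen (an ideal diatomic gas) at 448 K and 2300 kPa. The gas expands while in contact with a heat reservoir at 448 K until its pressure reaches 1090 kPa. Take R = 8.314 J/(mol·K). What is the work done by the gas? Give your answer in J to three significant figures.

W ≈ 9760 J

Isothermal process: W = nRT ln(V₂/V₁) = nRT ln(P₁/P₂).
W = (3.51)(8.314)(448) × ln(2300/1090)
  = 13074 × ln(2.11) = 13074 × 0.7467
W_by_gas = 9762 J.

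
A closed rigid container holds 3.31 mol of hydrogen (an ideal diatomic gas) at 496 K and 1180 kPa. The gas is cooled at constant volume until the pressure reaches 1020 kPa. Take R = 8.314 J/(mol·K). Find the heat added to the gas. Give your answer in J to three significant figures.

Constant volume ⇒ W = 0, so Q = ΔU = nCᵥΔT with Cᵥ = 5R/2 = 20.79 J/(mol·K).
At constant V, T₂/T₁ = P₂/P₁ ⇒ ΔT = T₁(P₂/P₁ − 1) = 496·(1020/1180 − 1) = -67.25 K.
ΔU = (3.31)(20.79)(-67.25) = -4627 J.

Q ≈ -4630 J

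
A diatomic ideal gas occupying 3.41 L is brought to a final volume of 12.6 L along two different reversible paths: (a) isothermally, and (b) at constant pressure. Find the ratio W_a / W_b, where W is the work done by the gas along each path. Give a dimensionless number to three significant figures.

W_a / W_b ≈ 0.485

Path (a) isothermal: W = P₁V₁ ln(V₂/V₁) → W_a/(P₁V₁) = 1.307.
Path (b) isobaric: W = P₁(V₂ − V₁) → W_b/(P₁V₁) = 2.695.
W_a / W_b = 1.307 / 2.695 = 0.485.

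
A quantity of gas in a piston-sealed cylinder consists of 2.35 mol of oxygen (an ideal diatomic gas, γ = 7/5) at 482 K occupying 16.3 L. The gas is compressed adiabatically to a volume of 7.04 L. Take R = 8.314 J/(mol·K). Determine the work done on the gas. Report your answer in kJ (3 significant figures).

Adiabatic: TV^(γ−1) = const with γ = 7/5.
T₂ = T₁ (V₁/V₂)^(γ−1) = 482 × (16.3/7.04)^0.4 = 482 × 1.399 = 674.4 K.
W_by = nCᵥ(T₁ − T₂) = (2.35)(20.79)(482 − 674.4) = -9396 J.
Work on gas = −W_by = 9396 J.

W ≈ 9.40 kJ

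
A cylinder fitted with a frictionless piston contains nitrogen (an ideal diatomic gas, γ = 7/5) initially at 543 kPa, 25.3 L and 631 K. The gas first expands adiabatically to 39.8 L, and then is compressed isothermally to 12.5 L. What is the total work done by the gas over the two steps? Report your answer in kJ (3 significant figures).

Step 1 (adiabatic): W = (P₁V₁ − P₂V₂)/(γ−1) = (13738 − 11461)/0.4 = 5693 J.
After step 1: P = 288 kPa, V = 39.8 L, T = 526.4 K.
Step 2 (isothermal): W = P₁V₁ ln(V₂/V₁) = (11461) ln(12.5/39.8) = -13273 J.
W_total = 5693 − 13273 = -7580 J.

W_total ≈ -7.58 kJ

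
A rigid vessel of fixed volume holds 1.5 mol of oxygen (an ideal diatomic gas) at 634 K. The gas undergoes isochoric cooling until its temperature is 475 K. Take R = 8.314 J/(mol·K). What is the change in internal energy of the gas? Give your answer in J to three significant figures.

ΔU ≈ -4960 J

Constant volume ⇒ W = 0, so Q = ΔU = nCᵥΔT with Cᵥ = 5R/2 = 20.79 J/(mol·K).
ΔU = (1.5)(20.79)(475 − 634) = -4957 J.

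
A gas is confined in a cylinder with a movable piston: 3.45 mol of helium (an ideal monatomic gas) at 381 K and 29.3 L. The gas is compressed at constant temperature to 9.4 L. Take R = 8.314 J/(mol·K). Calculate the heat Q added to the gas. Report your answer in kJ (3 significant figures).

Q ≈ -12.4 kJ

Isothermal ⇒ ΔU = 0, so Q = W = nRT ln(V₂/V₁).
Q = (3.45)(8.314)(381) ln(9.4/29.3) = 10928 × -1.137 = -12424 J.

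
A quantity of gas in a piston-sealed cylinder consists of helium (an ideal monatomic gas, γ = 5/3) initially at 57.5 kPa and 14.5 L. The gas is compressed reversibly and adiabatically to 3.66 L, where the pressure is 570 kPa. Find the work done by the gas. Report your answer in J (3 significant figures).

Adiabatic: W = (P₁V₁ − P₂V₂)/(γ − 1) with γ = 5/3.
P₁V₁ = 833.8 J, P₂V₂ = 2086 J.
W = (833.8 − 2086) / 0.6667 = -1879 J.

W ≈ -1880 J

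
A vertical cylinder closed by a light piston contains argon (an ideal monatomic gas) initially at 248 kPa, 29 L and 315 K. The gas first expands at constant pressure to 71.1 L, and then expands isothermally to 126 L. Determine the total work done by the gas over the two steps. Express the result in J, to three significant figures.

W_total ≈ 20500 J

Step 1 (isobaric): W = PΔV = (248 kPa)(71.1 − 29 L) = 10441 J.
After step 1: P = 248 kPa, V = 71.1 L, T = 772.3 K.
Step 2 (isothermal): W = P₁V₁ ln(V₂/V₁) = (17633) ln(126/71.1) = 10089 J.
W_total = 10441 + 10089 = 20530 J.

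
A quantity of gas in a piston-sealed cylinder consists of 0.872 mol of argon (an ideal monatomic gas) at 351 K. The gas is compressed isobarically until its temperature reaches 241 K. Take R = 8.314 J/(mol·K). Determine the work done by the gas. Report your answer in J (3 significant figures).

Isobaric: W = P ΔV = nR ΔT.
W = (0.872)(8.314)(241 − 351) = -797.5 J.

W ≈ -797 J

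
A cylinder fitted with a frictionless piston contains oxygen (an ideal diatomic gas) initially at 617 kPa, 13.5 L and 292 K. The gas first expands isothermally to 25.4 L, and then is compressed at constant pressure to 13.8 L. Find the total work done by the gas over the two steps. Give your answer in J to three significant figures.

W_total ≈ 1460 J

Step 1 (isothermal): W = P₁V₁ ln(V₂/V₁) = (8330) ln(25.4/13.5) = 5265 J.
After step 1: P = 327.9 kPa, V = 25.4 L, T = 292 K.
Step 2 (isobaric): W = PΔV = (327.9 kPa)(13.8 − 25.4 L) = -3804 J.
W_total = 5265 − 3804 = 1461 J.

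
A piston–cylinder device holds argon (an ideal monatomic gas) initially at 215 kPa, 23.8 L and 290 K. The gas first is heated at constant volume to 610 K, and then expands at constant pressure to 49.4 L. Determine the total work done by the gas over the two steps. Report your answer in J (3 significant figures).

W_total ≈ 11600 J

Step 1 (isochoric): W = 0 (constant volume).
After step 1: P = 452.2 kPa (V unchanged).
Step 2 (isobaric): W = PΔV = (452.2 kPa)(49.4 − 23.8 L) = 11577 J.
W_total = 0 + 11577 = 11577 J.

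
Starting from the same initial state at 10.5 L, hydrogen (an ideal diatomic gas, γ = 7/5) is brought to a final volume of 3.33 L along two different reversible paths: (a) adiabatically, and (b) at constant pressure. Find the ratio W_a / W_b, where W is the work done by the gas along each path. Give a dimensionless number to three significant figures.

W_a / W_b ≈ 2.13

Path (a) adiabatic: W = P₁V₁(1 − (V₁/V₂)^(γ−1))/(γ−1) → W_a/(P₁V₁) = -1.458.
Path (b) isobaric: W = P₁(V₂ − V₁) → W_b/(P₁V₁) = -0.6829.
W_a / W_b = -1.458 / -0.6829 = 2.135.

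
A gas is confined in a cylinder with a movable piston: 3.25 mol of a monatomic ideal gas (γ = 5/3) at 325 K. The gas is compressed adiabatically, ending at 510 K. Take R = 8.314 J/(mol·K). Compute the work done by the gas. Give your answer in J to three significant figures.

Adiabatic ⇒ Q = 0, so W_by = −ΔU = nCᵥ(T₁ − T₂).
Cᵥ = 3R/2 = 12.47 J/(mol·K).
W = (3.25)(12.47)(325 − 510) = -7498 J.

W ≈ -7500 J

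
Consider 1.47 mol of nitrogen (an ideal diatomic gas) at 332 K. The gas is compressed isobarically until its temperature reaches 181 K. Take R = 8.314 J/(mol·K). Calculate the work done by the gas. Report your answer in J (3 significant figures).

W ≈ -1850 J

Isobaric: W = P ΔV = nR ΔT.
W = (1.47)(8.314)(181 − 332) = -1845 J.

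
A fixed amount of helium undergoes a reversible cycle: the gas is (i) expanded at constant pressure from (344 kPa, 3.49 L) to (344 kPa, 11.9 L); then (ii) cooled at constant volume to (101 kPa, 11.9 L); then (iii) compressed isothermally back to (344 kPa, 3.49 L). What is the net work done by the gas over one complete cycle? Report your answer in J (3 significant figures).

Leg (i): W = PΔV = (344)(11.9 − 3.49) = 2893 J.
Leg (ii): W = 0.
Leg (iii): W = PᵢVᵢ ln(V_f/Vᵢ) = (1202) ln(3.49/11.9) = -1474 J.
W_net = 2893 − 1474 = 1419 J.

W_net ≈ 1420 J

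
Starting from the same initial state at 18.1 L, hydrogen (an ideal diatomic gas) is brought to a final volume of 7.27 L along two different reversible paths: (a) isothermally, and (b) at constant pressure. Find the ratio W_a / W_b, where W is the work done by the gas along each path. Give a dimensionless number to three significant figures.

Path (a) isothermal: W = P₁V₁ ln(V₂/V₁) → W_a/(P₁V₁) = -0.9122.
Path (b) isobaric: W = P₁(V₂ − V₁) → W_b/(P₁V₁) = -0.5983.
W_a / W_b = -0.9122 / -0.5983 = 1.524.

W_a / W_b ≈ 1.52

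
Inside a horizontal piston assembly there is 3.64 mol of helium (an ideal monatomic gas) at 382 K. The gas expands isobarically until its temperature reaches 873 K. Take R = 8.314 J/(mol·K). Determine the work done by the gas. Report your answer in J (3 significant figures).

Isobaric: W = P ΔV = nR ΔT.
W = (3.64)(8.314)(873 − 382) = 14859 J.

W ≈ 14900 J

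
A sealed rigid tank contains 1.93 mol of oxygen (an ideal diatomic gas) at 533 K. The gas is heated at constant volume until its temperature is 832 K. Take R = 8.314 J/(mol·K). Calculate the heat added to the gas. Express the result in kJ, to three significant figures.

Constant volume ⇒ W = 0, so Q = ΔU = nCᵥΔT with Cᵥ = 5R/2 = 20.79 J/(mol·K).
ΔU = (1.93)(20.79)(832 − 533) = 11994 J.

Q ≈ 12.0 kJ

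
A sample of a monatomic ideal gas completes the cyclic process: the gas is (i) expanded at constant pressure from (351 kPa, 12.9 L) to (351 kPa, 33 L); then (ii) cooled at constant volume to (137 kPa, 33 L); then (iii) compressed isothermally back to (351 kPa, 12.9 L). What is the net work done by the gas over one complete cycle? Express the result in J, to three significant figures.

Leg (i): W = PΔV = (351)(33 − 12.9) = 7055 J.
Leg (ii): W = 0.
Leg (iii): W = PᵢVᵢ ln(V_f/Vᵢ) = (4521) ln(12.9/33) = -4246 J.
W_net = 7055 − 4246 = 2809 J.

W_net ≈ 2810 J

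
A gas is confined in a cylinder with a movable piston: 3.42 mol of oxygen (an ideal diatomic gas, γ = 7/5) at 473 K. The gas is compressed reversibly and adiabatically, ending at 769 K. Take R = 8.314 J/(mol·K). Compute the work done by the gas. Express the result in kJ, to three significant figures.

Adiabatic ⇒ Q = 0, so W_by = −ΔU = nCᵥ(T₁ − T₂).
Cᵥ = 5R/2 = 20.79 J/(mol·K).
W = (3.42)(20.79)(473 − 769) = -21041 J.

W ≈ -21.0 kJ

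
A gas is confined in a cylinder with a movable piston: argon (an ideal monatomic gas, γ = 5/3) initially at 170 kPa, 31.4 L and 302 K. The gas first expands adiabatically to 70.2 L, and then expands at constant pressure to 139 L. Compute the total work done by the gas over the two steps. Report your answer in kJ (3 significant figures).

Step 1 (adiabatic): W = (P₁V₁ − P₂V₂)/(γ−1) = (5338 − 3122)/0.667 = 3324 J.
After step 1: P = 44.47 kPa, V = 70.2 L, T = 176.6 K.
Step 2 (isobaric): W = PΔV = (44.47 kPa)(139 − 70.2 L) = 3060 J.
W_total = 3324 + 3060 = 6384 J.

W_total ≈ 6.38 kJ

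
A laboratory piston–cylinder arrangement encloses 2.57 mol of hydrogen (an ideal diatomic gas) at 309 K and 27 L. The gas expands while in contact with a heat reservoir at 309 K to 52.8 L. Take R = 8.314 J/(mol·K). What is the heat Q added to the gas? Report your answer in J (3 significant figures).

Q ≈ 4430 J

Isothermal ⇒ ΔU = 0, so Q = W = nRT ln(V₂/V₁).
Q = (2.57)(8.314)(309) ln(52.8/27) = 6602 × 0.6707 = 4428 J.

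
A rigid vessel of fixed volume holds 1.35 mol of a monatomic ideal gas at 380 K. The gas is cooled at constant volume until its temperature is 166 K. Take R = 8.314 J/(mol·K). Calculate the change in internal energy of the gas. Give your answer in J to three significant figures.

Constant volume ⇒ W = 0, so Q = ΔU = nCᵥΔT with Cᵥ = 3R/2 = 12.47 J/(mol·K).
ΔU = (1.35)(12.47)(166 − 380) = -3603 J.

ΔU ≈ -3600 J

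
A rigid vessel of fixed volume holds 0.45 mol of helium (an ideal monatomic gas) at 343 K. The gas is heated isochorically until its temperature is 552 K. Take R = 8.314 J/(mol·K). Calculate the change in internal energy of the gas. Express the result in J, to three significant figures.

ΔU ≈ 1170 J

Constant volume ⇒ W = 0, so Q = ΔU = nCᵥΔT with Cᵥ = 3R/2 = 12.47 J/(mol·K).
ΔU = (0.45)(12.47)(552 − 343) = 1173 J.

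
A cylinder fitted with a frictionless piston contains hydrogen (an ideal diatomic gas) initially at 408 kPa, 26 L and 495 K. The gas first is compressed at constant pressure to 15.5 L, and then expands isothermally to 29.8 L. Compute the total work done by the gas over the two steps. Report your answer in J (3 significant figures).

W_total ≈ -150 J

Step 1 (isobaric): W = PΔV = (408 kPa)(15.5 − 26 L) = -4284 J.
After step 1: P = 408 kPa, V = 15.5 L, T = 295.1 K.
Step 2 (isothermal): W = P₁V₁ ln(V₂/V₁) = (6324) ln(29.8/15.5) = 4134 J.
W_total = -4284 + 4134 = -150.2 J.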